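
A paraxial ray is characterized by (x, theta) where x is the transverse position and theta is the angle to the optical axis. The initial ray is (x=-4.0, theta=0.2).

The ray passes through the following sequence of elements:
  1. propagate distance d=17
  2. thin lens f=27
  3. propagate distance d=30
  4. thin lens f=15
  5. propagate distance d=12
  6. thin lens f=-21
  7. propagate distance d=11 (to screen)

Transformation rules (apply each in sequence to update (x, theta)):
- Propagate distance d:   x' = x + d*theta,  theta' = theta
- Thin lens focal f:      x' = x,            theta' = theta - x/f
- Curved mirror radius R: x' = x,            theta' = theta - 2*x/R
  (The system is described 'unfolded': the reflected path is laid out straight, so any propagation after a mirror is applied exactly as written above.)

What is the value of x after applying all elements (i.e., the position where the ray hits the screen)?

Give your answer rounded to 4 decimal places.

Initial: x=-4.0000 theta=0.2000
After 1 (propagate distance d=17): x=-0.6000 theta=0.2000
After 2 (thin lens f=27): x=-0.6000 theta=2/9 (≈0.2222)
After 3 (propagate distance d=30): x=91/15 (≈6.0667) theta=2/9 (≈0.2222)
After 4 (thin lens f=15): x=91/15 (≈6.0667) theta=-41/225 (≈-0.1822)
After 5 (propagate distance d=12): x=3.8800 theta=-41/225 (≈-0.1822)
After 6 (thin lens f=-21): x=3.8800 theta=4/1575 (≈0.0025)
After 7 (propagate distance d=11 (to screen)): x=1231/315 (≈3.9079) theta=4/1575 (≈0.0025)
Rounded to 4 decimal places: x = 3.9079

Answer: 3.9079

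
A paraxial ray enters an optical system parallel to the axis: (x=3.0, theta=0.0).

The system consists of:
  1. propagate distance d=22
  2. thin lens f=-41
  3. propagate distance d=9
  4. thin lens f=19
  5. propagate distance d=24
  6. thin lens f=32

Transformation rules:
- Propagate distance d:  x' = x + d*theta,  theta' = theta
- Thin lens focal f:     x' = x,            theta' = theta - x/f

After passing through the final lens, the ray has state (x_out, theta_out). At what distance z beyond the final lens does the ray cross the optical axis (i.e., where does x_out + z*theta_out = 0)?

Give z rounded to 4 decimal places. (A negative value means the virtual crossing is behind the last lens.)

Initial: x=3.0000 theta=0.0000
After 1 (propagate distance d=22): x=3.0000 theta=0.0000
After 2 (thin lens f=-41): x=3.0000 theta=3/41 (≈0.0732)
After 3 (propagate distance d=9): x=150/41 (≈3.6585) theta=3/41 (≈0.0732)
After 4 (thin lens f=19): x=150/41 (≈3.6585) theta=-93/779 (≈-0.1194)
After 5 (propagate distance d=24): x=618/779 (≈0.7933) theta=-93/779 (≈-0.1194)
After 6 (thin lens f=32): x=618/779 (≈0.7933) theta=-1797/12464 (≈-0.1442)
z_focus = -x_out/theta_out = -(618/779)/(-1797/12464) = 3296/599 ≈ 5.5025
Rounded to 4 decimal places: z = 5.5025

Answer: 5.5025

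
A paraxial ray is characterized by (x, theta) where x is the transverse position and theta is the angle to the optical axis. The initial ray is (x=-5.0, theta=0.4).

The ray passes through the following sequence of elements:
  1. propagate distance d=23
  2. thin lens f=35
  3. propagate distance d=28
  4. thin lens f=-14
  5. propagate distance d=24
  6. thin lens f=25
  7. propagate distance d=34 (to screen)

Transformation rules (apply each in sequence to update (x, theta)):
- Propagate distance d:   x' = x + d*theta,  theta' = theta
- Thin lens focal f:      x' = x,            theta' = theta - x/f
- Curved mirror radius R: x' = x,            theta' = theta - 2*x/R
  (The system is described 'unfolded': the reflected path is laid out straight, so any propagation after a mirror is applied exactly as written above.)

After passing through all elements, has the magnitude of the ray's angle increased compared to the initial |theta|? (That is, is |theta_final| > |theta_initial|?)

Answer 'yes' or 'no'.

Initial: x=-5.0000 theta=0.4000
After 1 (propagate distance d=23): x=4.2000 theta=0.4000
After 2 (thin lens f=35): x=4.2000 theta=0.2800
After 3 (propagate distance d=28): x=12.0400 theta=0.2800
After 4 (thin lens f=-14): x=12.0400 theta=1.1400
After 5 (propagate distance d=24): x=39.4000 theta=1.1400
After 6 (thin lens f=25): x=39.4000 theta=-0.4360
After 7 (propagate distance d=34 (to screen)): x=24.5760 theta=-0.4360
|theta_initial|=0.4000 |theta_final|=0.4360 -> increased

Answer: yes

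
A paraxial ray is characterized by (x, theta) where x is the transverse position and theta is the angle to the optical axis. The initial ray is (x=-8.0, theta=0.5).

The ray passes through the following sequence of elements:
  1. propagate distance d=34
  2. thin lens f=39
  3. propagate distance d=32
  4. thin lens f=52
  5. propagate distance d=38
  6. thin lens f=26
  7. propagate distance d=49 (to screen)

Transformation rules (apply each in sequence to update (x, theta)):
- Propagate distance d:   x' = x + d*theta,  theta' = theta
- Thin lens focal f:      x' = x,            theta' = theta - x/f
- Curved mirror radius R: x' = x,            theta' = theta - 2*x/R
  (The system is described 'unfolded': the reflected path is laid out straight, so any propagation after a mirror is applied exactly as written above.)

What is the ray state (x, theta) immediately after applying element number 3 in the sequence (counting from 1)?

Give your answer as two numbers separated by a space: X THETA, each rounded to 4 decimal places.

Initial: x=-8.0000 theta=0.5000
After 1 (propagate distance d=34): x=9.0000 theta=0.5000
After 2 (thin lens f=39): x=9.0000 theta=7/26 (≈0.2692)
After 3 (propagate distance d=32): x=229/13 (≈17.6154) theta=7/26 (≈0.2692)
Rounded to 4 decimal places: x = 17.6154, theta = 0.2692

Answer: 17.6154 0.2692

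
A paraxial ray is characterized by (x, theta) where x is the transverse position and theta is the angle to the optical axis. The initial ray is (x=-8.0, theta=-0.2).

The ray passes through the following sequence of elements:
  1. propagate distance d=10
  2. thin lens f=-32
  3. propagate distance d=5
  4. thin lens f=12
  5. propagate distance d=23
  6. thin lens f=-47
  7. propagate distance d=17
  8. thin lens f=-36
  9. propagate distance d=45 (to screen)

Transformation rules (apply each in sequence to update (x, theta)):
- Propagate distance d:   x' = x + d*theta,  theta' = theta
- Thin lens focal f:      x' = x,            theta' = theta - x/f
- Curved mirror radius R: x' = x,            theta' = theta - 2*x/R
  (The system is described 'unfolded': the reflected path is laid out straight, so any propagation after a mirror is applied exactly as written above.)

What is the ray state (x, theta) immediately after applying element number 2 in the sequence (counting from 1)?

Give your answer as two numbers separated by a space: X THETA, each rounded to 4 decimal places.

Initial: x=-8.0000 theta=-0.2000
After 1 (propagate distance d=10): x=-10.0000 theta=-0.2000
After 2 (thin lens f=-32): x=-10.0000 theta=-0.5125
Rounded to 4 decimal places: x = -10.0000, theta = -0.5125

Answer: -10.0000 -0.5125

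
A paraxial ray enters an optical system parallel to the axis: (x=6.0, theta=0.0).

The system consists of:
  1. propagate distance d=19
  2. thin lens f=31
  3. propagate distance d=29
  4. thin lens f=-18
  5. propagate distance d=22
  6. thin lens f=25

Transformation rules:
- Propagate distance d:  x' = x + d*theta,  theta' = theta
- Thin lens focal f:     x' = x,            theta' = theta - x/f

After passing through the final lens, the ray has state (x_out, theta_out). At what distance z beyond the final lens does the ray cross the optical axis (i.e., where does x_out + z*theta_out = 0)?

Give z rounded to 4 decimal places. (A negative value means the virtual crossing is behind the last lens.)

Initial: x=6.0000 theta=0.0000
After 1 (propagate distance d=19): x=6.0000 theta=0.0000
After 2 (thin lens f=31): x=6.0000 theta=-6/31 (≈-0.1935)
After 3 (propagate distance d=29): x=12/31 (≈0.3871) theta=-6/31 (≈-0.1935)
After 4 (thin lens f=-18): x=12/31 (≈0.3871) theta=-16/93 (≈-0.1720)
After 5 (propagate distance d=22): x=-316/93 (≈-3.3978) theta=-16/93 (≈-0.1720)
After 6 (thin lens f=25): x=-316/93 (≈-3.3978) theta=-28/775 (≈-0.0361)
z_focus = -x_out/theta_out = -(-316/93)/(-28/775) = -1975/21 ≈ -94.0476
Rounded to 4 decimal places: z = -94.0476

Answer: -94.0476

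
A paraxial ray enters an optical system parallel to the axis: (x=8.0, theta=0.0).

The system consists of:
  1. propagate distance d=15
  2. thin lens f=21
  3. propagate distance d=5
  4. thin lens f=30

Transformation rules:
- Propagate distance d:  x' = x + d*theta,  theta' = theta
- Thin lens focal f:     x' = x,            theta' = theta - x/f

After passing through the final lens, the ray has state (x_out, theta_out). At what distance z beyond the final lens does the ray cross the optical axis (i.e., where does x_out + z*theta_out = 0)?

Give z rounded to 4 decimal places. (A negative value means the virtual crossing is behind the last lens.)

Initial: x=8.0000 theta=0.0000
After 1 (propagate distance d=15): x=8.0000 theta=0.0000
After 2 (thin lens f=21): x=8.0000 theta=-8/21 (≈-0.3810)
After 3 (propagate distance d=5): x=128/21 (≈6.0952) theta=-8/21 (≈-0.3810)
After 4 (thin lens f=30): x=128/21 (≈6.0952) theta=-184/315 (≈-0.5841)
z_focus = -x_out/theta_out = -(128/21)/(-184/315) = 240/23 ≈ 10.4348
Rounded to 4 decimal places: z = 10.4348

Answer: 10.4348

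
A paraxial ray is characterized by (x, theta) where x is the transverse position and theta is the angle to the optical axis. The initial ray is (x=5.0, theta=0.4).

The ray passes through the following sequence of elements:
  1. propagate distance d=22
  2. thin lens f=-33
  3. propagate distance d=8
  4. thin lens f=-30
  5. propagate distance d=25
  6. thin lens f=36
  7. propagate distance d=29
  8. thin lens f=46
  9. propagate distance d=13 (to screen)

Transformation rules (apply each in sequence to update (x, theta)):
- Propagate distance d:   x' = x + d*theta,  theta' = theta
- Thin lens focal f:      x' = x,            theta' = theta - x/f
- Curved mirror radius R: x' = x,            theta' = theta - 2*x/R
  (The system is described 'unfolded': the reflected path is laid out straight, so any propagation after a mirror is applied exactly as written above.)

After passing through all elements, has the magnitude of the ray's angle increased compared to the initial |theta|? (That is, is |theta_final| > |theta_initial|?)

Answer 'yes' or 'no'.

Answer: yes

Derivation:
Initial: x=5.0000 theta=0.4000
After 1 (propagate distance d=22): x=13.8000 theta=0.4000
After 2 (thin lens f=-33): x=13.8000 theta=9/11 (≈0.8182)
After 3 (propagate distance d=8): x=1119/55 (≈20.3455) theta=9/11 (≈0.8182)
After 4 (thin lens f=-30): x=1119/55 (≈20.3455) theta=823/550 (≈1.4964)
After 5 (propagate distance d=25): x=6353/110 (≈57.7545) theta=823/550 (≈1.4964)
After 6 (thin lens f=36): x=6353/110 (≈57.7545) theta=-2137/19800 (≈-0.1079)
After 7 (propagate distance d=29): x=1081567/19800 (≈54.6246) theta=-2137/19800 (≈-0.1079)
After 8 (thin lens f=46): x=1081567/19800 (≈54.6246) theta=-1179869/910800 (≈-1.2954)
After 9 (propagate distance d=13 (to screen)): x=6882757/182160 (≈37.7841) theta=-1179869/910800 (≈-1.2954)
|theta_initial|=0.4000 |theta_final|=1179869/910800 (≈1.2954) -> increased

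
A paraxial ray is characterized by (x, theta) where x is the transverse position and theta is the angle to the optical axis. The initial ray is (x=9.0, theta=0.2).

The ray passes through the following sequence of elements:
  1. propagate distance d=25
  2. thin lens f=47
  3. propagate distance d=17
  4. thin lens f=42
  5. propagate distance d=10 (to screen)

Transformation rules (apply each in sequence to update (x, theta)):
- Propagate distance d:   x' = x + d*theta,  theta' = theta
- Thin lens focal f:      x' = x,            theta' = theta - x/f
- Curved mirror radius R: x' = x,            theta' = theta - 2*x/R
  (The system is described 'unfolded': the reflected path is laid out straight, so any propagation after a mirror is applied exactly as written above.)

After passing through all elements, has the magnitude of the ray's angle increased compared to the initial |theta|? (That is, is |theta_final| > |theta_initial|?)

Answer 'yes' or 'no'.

Initial: x=9.0000 theta=0.2000
After 1 (propagate distance d=25): x=14.0000 theta=0.2000
After 2 (thin lens f=47): x=14.0000 theta=-23/235 (≈-0.0979)
After 3 (propagate distance d=17): x=2899/235 (≈12.3362) theta=-23/235 (≈-0.0979)
After 4 (thin lens f=42): x=2899/235 (≈12.3362) theta=-773/1974 (≈-0.3916)
After 5 (propagate distance d=10 (to screen)): x=41554/4935 (≈8.4203) theta=-773/1974 (≈-0.3916)
|theta_initial|=0.2000 |theta_final|=773/1974 (≈0.3916) -> increased

Answer: yes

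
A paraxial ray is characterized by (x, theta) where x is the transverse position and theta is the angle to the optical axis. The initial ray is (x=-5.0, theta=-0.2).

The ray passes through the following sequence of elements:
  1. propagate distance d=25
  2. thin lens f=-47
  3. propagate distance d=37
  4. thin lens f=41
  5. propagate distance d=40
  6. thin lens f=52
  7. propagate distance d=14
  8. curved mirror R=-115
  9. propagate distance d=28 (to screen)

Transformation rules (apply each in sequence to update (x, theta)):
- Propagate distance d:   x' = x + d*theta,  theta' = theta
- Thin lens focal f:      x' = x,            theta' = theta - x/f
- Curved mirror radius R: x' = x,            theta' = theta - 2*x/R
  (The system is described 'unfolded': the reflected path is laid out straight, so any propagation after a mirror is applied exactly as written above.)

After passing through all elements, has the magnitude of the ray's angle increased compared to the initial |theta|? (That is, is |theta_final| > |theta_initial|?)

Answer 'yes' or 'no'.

Answer: yes

Derivation:
Initial: x=-5.0000 theta=-0.2000
After 1 (propagate distance d=25): x=-10.0000 theta=-0.2000
After 2 (thin lens f=-47): x=-10.0000 theta=-97/235 (≈-0.4128)
After 3 (propagate distance d=37): x=-5939/235 (≈-25.2723) theta=-97/235 (≈-0.4128)
After 4 (thin lens f=41): x=-5939/235 (≈-25.2723) theta=1962/9635 (≈0.2036)
After 5 (propagate distance d=40): x=-165019/9635 (≈-17.1270) theta=1962/9635 (≈0.2036)
After 6 (thin lens f=52): x=-165019/9635 (≈-17.1270) theta=267043/501020 (≈0.5330)
After 7 (propagate distance d=14): x=-2421193/250510 (≈-9.6651) theta=267043/501020 (≈0.5330)
After 8 (curved mirror R=-115): x=-2421193/250510 (≈-9.6651) theta=1617321/4432100 (≈0.3649)
After 9 (propagate distance d=28 (to screen)): x=15915227/28808650 (≈0.5524) theta=1617321/4432100 (≈0.3649)
|theta_initial|=0.2000 |theta_final|=1617321/4432100 (≈0.3649) -> increased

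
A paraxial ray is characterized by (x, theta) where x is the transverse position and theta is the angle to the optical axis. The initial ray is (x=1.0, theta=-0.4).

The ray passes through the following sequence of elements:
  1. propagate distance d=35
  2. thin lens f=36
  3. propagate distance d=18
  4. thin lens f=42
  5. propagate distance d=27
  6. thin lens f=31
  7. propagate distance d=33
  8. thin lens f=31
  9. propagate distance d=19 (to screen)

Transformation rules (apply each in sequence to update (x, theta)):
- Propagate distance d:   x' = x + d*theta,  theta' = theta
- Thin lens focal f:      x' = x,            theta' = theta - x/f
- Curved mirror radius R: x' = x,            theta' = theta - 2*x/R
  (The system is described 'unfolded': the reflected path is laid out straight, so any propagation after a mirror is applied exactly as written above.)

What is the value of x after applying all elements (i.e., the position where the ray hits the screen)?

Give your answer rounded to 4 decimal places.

Initial: x=1.0000 theta=-0.4000
After 1 (propagate distance d=35): x=-13.0000 theta=-0.4000
After 2 (thin lens f=36): x=-13.0000 theta=-7/180 (≈-0.0389)
After 3 (propagate distance d=18): x=-13.7000 theta=-7/180 (≈-0.0389)
After 4 (thin lens f=42): x=-13.7000 theta=181/630 (≈0.2873)
After 5 (propagate distance d=27): x=-208/35 (≈-5.9429) theta=181/630 (≈0.2873)
After 6 (thin lens f=31): x=-208/35 (≈-5.9429) theta=1871/3906 (≈0.4790)
After 7 (propagate distance d=33): x=64217/6510 (≈9.8644) theta=1871/3906 (≈0.4790)
After 8 (thin lens f=31): x=64217/6510 (≈9.8644) theta=48677/302715 (≈0.1608)
After 9 (propagate distance d=19 (to screen)): x=7821907/605430 (≈12.9196) theta=48677/302715 (≈0.1608)
Rounded to 4 decimal places: x = 12.9196

Answer: 12.9196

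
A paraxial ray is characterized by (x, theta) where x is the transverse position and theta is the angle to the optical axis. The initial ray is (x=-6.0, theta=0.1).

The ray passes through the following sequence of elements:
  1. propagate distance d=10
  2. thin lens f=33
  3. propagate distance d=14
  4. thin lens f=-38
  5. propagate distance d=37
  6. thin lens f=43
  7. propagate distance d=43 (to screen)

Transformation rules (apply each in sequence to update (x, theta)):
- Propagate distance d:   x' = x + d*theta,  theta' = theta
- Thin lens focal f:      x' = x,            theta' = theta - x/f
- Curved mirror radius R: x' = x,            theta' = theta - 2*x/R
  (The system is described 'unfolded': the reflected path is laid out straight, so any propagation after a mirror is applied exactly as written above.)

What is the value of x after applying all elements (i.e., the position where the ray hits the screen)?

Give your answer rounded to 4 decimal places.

Initial: x=-6.0000 theta=0.1000
After 1 (propagate distance d=10): x=-5.0000 theta=0.1000
After 2 (thin lens f=33): x=-5.0000 theta=83/330 (≈0.2515)
After 3 (propagate distance d=14): x=-244/165 (≈-1.4788) theta=83/330 (≈0.2515)
After 4 (thin lens f=-38): x=-244/165 (≈-1.4788) theta=1333/6270 (≈0.2126)
After 5 (propagate distance d=37): x=40049/6270 (≈6.3874) theta=1333/6270 (≈0.2126)
After 6 (thin lens f=43): x=40049/6270 (≈6.3874) theta=157/2451 (≈0.0641)
After 7 (propagate distance d=43 (to screen)): x=57319/6270 (≈9.1418) theta=157/2451 (≈0.0641)
Rounded to 4 decimal places: x = 9.1418

Answer: 9.1418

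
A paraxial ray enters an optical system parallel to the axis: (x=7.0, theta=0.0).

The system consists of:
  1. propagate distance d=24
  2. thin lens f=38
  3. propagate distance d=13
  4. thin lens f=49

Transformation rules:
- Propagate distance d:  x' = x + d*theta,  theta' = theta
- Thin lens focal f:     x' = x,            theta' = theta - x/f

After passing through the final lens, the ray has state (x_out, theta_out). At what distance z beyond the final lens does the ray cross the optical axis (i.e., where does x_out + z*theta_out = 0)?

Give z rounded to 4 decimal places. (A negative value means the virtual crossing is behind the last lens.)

Initial: x=7.0000 theta=0.0000
After 1 (propagate distance d=24): x=7.0000 theta=0.0000
After 2 (thin lens f=38): x=7.0000 theta=-7/38 (≈-0.1842)
After 3 (propagate distance d=13): x=175/38 (≈4.6053) theta=-7/38 (≈-0.1842)
After 4 (thin lens f=49): x=175/38 (≈4.6053) theta=-37/133 (≈-0.2782)
z_focus = -x_out/theta_out = -(175/38)/(-37/133) = 1225/74 ≈ 16.5541
Rounded to 4 decimal places: z = 16.5541

Answer: 16.5541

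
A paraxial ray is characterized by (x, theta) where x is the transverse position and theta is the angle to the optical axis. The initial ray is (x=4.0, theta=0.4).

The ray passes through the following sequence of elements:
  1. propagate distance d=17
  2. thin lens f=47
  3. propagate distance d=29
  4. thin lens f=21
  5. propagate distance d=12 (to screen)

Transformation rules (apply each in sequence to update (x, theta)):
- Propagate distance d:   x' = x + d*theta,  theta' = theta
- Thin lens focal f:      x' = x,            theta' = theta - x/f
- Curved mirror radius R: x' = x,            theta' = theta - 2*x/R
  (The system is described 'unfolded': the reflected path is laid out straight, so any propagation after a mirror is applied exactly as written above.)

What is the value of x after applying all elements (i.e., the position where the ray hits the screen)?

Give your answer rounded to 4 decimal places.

Answer: 8.7866

Derivation:
Initial: x=4.0000 theta=0.4000
After 1 (propagate distance d=17): x=10.8000 theta=0.4000
After 2 (thin lens f=47): x=10.8000 theta=8/47 (≈0.1702)
After 3 (propagate distance d=29): x=3698/235 (≈15.7362) theta=8/47 (≈0.1702)
After 4 (thin lens f=21): x=3698/235 (≈15.7362) theta=-2858/4935 (≈-0.5791)
After 5 (propagate distance d=12 (to screen)): x=14454/1645 (≈8.7866) theta=-2858/4935 (≈-0.5791)
Rounded to 4 decimal places: x = 8.7866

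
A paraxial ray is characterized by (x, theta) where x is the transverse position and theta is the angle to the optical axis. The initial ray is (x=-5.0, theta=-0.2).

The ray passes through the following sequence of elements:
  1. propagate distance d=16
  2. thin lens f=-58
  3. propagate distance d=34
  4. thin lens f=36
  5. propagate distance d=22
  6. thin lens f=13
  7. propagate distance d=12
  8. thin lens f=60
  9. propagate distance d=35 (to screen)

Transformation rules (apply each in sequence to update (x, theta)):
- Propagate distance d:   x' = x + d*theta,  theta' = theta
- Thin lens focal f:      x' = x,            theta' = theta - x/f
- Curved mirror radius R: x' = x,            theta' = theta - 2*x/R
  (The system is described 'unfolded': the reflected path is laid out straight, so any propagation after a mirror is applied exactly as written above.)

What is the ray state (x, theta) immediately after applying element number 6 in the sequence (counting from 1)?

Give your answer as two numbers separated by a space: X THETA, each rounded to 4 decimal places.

Initial: x=-5.0000 theta=-0.2000
After 1 (propagate distance d=16): x=-8.2000 theta=-0.2000
After 2 (thin lens f=-58): x=-8.2000 theta=-99/290 (≈-0.3414)
After 3 (propagate distance d=34): x=-2872/145 (≈-19.8069) theta=-99/290 (≈-0.3414)
After 4 (thin lens f=36): x=-2872/145 (≈-19.8069) theta=109/522 (≈0.2088)
After 5 (propagate distance d=22): x=-19853/1305 (≈-15.2130) theta=109/522 (≈0.2088)
After 6 (thin lens f=13): x=-19853/1305 (≈-15.2130) theta=5199/3770 (≈1.3790)
Rounded to 4 decimal places: x = -15.2130, theta = 1.3790

Answer: -15.2130 1.3790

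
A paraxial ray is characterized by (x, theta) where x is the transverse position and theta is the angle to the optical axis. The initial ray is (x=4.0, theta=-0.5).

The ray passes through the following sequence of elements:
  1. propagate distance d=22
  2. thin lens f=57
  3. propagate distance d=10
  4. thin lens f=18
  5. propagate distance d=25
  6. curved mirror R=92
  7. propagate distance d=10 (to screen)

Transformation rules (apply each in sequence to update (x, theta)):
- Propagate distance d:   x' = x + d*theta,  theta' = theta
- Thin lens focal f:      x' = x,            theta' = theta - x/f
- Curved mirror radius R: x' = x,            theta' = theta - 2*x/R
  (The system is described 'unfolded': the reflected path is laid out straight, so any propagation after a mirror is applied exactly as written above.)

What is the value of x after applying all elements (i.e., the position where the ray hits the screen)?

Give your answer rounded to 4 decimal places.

Answer: -1.8890

Derivation:
Initial: x=4.0000 theta=-0.5000
After 1 (propagate distance d=22): x=-7.0000 theta=-0.5000
After 2 (thin lens f=57): x=-7.0000 theta=-43/114 (≈-0.3772)
After 3 (propagate distance d=10): x=-614/57 (≈-10.7719) theta=-43/114 (≈-0.3772)
After 4 (thin lens f=18): x=-614/57 (≈-10.7719) theta=227/1026 (≈0.2212)
After 5 (propagate distance d=25): x=-283/54 (≈-5.2407) theta=227/1026 (≈0.2212)
After 6 (curved mirror R=92): x=-283/54 (≈-5.2407) theta=5273/15732 (≈0.3352)
After 7 (propagate distance d=10 (to screen)): x=-22288/11799 (≈-1.8890) theta=5273/15732 (≈0.3352)
Rounded to 4 decimal places: x = -1.8890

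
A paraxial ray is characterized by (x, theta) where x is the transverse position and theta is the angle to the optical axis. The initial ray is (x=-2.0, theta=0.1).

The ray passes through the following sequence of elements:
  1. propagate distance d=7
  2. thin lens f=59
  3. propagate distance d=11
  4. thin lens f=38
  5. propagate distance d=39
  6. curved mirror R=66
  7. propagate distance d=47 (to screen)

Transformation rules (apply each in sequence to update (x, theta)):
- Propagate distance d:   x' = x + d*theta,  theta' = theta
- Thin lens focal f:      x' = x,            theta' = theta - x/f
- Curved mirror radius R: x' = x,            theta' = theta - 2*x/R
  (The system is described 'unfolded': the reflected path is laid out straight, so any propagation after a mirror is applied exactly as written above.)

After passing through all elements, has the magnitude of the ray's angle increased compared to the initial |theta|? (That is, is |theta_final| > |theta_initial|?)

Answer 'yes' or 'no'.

Answer: no

Derivation:
Initial: x=-2.0000 theta=0.1000
After 1 (propagate distance d=7): x=-1.3000 theta=0.1000
After 2 (thin lens f=59): x=-1.3000 theta=36/295 (≈0.1220)
After 3 (propagate distance d=11): x=5/118 (≈0.0424) theta=36/295 (≈0.1220)
After 4 (thin lens f=38): x=5/118 (≈0.0424) theta=2711/22420 (≈0.1209)
After 5 (propagate distance d=39): x=106679/22420 (≈4.7582) theta=2711/22420 (≈0.1209)
After 6 (curved mirror R=66): x=106679/22420 (≈4.7582) theta=-4304/184965 (≈-0.0233)
After 7 (propagate distance d=47 (to screen)): x=542251/147972 (≈3.6646) theta=-4304/184965 (≈-0.0233)
|theta_initial|=0.1000 |theta_final|=4304/184965 (≈0.0233) -> not increased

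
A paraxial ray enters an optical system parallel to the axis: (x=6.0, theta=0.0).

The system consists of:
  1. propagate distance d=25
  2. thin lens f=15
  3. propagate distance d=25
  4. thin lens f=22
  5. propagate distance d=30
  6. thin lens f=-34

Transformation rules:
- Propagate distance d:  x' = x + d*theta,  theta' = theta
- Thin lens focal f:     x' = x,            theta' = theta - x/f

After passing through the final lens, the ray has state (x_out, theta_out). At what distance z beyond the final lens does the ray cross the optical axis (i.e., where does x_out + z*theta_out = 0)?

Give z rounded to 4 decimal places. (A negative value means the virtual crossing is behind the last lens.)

Initial: x=6.0000 theta=0.0000
After 1 (propagate distance d=25): x=6.0000 theta=0.0000
After 2 (thin lens f=15): x=6.0000 theta=-0.4000
After 3 (propagate distance d=25): x=-4.0000 theta=-0.4000
After 4 (thin lens f=22): x=-4.0000 theta=-12/55 (≈-0.2182)
After 5 (propagate distance d=30): x=-116/11 (≈-10.5455) theta=-12/55 (≈-0.2182)
After 6 (thin lens f=-34): x=-116/11 (≈-10.5455) theta=-494/935 (≈-0.5283)
z_focus = -x_out/theta_out = -(-116/11)/(-494/935) = -4930/247 ≈ -19.9595
Rounded to 4 decimal places: z = -19.9595

Answer: -19.9595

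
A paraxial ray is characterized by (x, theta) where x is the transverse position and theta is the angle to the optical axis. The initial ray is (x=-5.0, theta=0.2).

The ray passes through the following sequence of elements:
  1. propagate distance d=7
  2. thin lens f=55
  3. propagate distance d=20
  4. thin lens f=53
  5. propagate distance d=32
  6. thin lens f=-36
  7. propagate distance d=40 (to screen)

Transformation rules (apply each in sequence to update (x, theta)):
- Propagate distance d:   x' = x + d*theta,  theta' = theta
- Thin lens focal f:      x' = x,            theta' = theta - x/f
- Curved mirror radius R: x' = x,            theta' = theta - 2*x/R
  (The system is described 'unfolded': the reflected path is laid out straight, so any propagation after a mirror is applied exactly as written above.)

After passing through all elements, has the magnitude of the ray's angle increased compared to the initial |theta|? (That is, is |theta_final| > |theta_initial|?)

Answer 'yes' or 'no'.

Answer: yes

Derivation:
Initial: x=-5.0000 theta=0.2000
After 1 (propagate distance d=7): x=-3.6000 theta=0.2000
After 2 (thin lens f=55): x=-3.6000 theta=73/275 (≈0.2655)
After 3 (propagate distance d=20): x=94/55 (≈1.7091) theta=73/275 (≈0.2655)
After 4 (thin lens f=53): x=94/55 (≈1.7091) theta=309/1325 (≈0.2332)
After 5 (propagate distance d=32): x=133678/14575 (≈9.1717) theta=309/1325 (≈0.2332)
After 6 (thin lens f=-36): x=133678/14575 (≈9.1717) theta=128021/262350 (≈0.4880)
After 7 (propagate distance d=40 (to screen)): x=3763522/131175 (≈28.6908) theta=128021/262350 (≈0.4880)
|theta_initial|=0.2000 |theta_final|=128021/262350 (≈0.4880) -> increased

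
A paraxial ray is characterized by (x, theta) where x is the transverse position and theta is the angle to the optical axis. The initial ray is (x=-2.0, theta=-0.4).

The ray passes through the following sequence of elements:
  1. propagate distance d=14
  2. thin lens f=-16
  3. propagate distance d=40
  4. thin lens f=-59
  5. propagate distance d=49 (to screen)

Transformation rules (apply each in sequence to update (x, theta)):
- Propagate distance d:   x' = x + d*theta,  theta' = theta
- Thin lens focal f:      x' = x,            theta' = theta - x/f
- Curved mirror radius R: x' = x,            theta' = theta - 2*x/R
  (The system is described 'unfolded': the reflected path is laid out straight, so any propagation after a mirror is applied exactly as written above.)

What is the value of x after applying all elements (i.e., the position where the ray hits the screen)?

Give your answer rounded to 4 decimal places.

Initial: x=-2.0000 theta=-0.4000
After 1 (propagate distance d=14): x=-7.6000 theta=-0.4000
After 2 (thin lens f=-16): x=-7.6000 theta=-0.8750
After 3 (propagate distance d=40): x=-42.6000 theta=-0.8750
After 4 (thin lens f=-59): x=-42.6000 theta=-3769/2360 (≈-1.5970)
After 5 (propagate distance d=49 (to screen)): x=-285217/2360 (≈-120.8547) theta=-3769/2360 (≈-1.5970)
Rounded to 4 decimal places: x = -120.8547

Answer: -120.8547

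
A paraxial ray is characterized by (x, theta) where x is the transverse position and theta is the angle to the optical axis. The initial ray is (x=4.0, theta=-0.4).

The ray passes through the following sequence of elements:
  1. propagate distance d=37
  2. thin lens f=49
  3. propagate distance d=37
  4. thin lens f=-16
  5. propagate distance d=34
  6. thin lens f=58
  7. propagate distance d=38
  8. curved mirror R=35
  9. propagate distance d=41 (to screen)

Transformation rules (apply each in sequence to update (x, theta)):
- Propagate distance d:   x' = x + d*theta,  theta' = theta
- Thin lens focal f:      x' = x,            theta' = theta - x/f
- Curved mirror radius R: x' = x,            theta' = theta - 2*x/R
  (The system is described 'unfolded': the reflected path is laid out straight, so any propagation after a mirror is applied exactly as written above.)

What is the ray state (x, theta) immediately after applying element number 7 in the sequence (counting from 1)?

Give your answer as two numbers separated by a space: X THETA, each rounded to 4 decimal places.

Initial: x=4.0000 theta=-0.4000
After 1 (propagate distance d=37): x=-10.8000 theta=-0.4000
After 2 (thin lens f=49): x=-10.8000 theta=-44/245 (≈-0.1796)
After 3 (propagate distance d=37): x=-4274/245 (≈-17.4449) theta=-44/245 (≈-0.1796)
After 4 (thin lens f=-16): x=-4274/245 (≈-17.4449) theta=-2489/1960 (≈-1.2699)
After 5 (propagate distance d=34): x=-8487/140 (≈-60.6214) theta=-2489/1960 (≈-1.2699)
After 6 (thin lens f=58): x=-8487/140 (≈-60.6214) theta=-3193/14210 (≈-0.2247)
After 7 (propagate distance d=38): x=-1965529/28420 (≈-69.1601) theta=-3193/14210 (≈-0.2247)
Rounded to 4 decimal places: x = -69.1601, theta = -0.2247

Answer: -69.1601 -0.2247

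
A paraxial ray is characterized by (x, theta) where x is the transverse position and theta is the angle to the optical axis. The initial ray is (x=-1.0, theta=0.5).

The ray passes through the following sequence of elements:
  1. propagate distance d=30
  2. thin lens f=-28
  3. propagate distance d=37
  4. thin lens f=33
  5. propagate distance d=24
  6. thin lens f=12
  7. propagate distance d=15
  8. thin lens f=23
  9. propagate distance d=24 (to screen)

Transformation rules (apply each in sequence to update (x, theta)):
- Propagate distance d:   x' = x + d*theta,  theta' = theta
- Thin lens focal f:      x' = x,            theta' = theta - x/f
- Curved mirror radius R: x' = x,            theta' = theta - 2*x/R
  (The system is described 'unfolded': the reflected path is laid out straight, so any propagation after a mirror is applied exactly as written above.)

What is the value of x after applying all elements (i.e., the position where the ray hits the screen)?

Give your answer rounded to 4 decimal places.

Initial: x=-1.0000 theta=0.5000
After 1 (propagate distance d=30): x=14.0000 theta=0.5000
After 2 (thin lens f=-28): x=14.0000 theta=1.0000
After 3 (propagate distance d=37): x=51.0000 theta=1.0000
After 4 (thin lens f=33): x=51.0000 theta=-6/11 (≈-0.5455)
After 5 (propagate distance d=24): x=417/11 (≈37.9091) theta=-6/11 (≈-0.5455)
After 6 (thin lens f=12): x=417/11 (≈37.9091) theta=-163/44 (≈-3.7045)
After 7 (propagate distance d=15): x=-777/44 (≈-17.6591) theta=-163/44 (≈-3.7045)
After 8 (thin lens f=23): x=-777/44 (≈-17.6591) theta=-743/253 (≈-2.9368)
After 9 (propagate distance d=24 (to screen)): x=-8109/92 (≈-88.1413) theta=-743/253 (≈-2.9368)
Rounded to 4 decimal places: x = -88.1413

Answer: -88.1413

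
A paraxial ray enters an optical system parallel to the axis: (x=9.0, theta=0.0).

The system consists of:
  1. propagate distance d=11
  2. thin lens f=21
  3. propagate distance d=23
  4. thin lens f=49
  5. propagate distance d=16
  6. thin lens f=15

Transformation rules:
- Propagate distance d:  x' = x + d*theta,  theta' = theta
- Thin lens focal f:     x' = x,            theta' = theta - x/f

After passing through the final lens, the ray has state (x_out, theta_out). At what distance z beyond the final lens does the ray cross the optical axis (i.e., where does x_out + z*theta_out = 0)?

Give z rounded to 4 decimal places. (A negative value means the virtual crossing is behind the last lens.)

Answer: 87.9310

Derivation:
Initial: x=9.0000 theta=0.0000
After 1 (propagate distance d=11): x=9.0000 theta=0.0000
After 2 (thin lens f=21): x=9.0000 theta=-3/7 (≈-0.4286)
After 3 (propagate distance d=23): x=-6/7 (≈-0.8571) theta=-3/7 (≈-0.4286)
After 4 (thin lens f=49): x=-6/7 (≈-0.8571) theta=-141/343 (≈-0.4111)
After 5 (propagate distance d=16): x=-2550/343 (≈-7.4344) theta=-141/343 (≈-0.4111)
After 6 (thin lens f=15): x=-2550/343 (≈-7.4344) theta=29/343 (≈0.0845)
z_focus = -x_out/theta_out = -(-2550/343)/(29/343) = 2550/29 ≈ 87.9310
Rounded to 4 decimal places: z = 87.9310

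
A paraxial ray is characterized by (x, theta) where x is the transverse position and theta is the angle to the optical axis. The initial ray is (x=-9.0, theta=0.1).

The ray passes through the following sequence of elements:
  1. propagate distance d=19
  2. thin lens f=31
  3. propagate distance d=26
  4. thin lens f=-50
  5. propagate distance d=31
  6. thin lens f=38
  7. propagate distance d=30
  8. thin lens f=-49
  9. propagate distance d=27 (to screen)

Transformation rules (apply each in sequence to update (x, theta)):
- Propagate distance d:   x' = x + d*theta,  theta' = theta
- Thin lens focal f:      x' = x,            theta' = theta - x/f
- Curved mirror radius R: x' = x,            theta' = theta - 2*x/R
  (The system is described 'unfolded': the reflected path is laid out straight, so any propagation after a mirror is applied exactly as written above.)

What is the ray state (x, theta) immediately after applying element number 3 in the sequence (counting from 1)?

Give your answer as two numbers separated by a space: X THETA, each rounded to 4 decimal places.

Initial: x=-9.0000 theta=0.1000
After 1 (propagate distance d=19): x=-7.1000 theta=0.1000
After 2 (thin lens f=31): x=-7.1000 theta=51/155 (≈0.3290)
After 3 (propagate distance d=26): x=451/310 (≈1.4548) theta=51/155 (≈0.3290)
Rounded to 4 decimal places: x = 1.4548, theta = 0.3290

Answer: 1.4548 0.3290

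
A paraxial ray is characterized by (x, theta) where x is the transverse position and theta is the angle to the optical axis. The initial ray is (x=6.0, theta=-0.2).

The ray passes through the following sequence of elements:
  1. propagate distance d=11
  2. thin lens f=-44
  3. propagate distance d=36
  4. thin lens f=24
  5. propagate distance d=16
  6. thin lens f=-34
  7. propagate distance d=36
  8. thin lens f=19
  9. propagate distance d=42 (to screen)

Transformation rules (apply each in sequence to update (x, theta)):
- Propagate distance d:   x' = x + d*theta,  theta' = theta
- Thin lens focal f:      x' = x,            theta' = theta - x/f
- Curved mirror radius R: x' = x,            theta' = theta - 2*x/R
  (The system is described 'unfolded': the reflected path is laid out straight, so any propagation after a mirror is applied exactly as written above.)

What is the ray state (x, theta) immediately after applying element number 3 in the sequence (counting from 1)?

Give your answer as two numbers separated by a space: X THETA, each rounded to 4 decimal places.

Answer: -0.2909 -0.1136

Derivation:
Initial: x=6.0000 theta=-0.2000
After 1 (propagate distance d=11): x=3.8000 theta=-0.2000
After 2 (thin lens f=-44): x=3.8000 theta=-5/44 (≈-0.1136)
After 3 (propagate distance d=36): x=-16/55 (≈-0.2909) theta=-5/44 (≈-0.1136)
Rounded to 4 decimal places: x = -0.2909, theta = -0.1136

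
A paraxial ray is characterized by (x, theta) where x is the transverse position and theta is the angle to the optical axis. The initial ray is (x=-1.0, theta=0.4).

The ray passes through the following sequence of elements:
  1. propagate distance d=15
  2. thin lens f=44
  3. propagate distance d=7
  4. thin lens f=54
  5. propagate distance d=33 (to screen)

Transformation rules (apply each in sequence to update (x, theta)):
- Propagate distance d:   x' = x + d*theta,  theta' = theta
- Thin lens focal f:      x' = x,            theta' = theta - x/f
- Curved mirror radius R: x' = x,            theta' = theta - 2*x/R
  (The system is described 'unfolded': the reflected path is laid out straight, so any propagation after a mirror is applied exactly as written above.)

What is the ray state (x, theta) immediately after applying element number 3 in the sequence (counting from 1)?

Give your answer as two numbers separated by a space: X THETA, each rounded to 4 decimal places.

Initial: x=-1.0000 theta=0.4000
After 1 (propagate distance d=15): x=5.0000 theta=0.4000
After 2 (thin lens f=44): x=5.0000 theta=63/220 (≈0.2864)
After 3 (propagate distance d=7): x=1541/220 (≈7.0045) theta=63/220 (≈0.2864)
Rounded to 4 decimal places: x = 7.0045, theta = 0.2864

Answer: 7.0045 0.2864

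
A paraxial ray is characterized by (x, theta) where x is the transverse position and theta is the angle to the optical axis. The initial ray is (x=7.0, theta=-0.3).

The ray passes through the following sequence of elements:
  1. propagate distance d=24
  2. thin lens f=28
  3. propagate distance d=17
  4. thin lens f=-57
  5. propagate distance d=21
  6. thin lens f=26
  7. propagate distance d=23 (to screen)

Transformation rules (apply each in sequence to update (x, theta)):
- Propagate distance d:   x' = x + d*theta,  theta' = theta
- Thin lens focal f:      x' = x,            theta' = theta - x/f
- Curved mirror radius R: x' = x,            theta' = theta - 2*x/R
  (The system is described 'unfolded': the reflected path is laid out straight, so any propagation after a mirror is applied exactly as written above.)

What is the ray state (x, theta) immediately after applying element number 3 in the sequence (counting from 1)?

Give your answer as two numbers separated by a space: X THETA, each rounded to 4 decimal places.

Answer: -5.1786 -0.2929

Derivation:
Initial: x=7.0000 theta=-0.3000
After 1 (propagate distance d=24): x=-0.2000 theta=-0.3000
After 2 (thin lens f=28): x=-0.2000 theta=-41/140 (≈-0.2929)
After 3 (propagate distance d=17): x=-145/28 (≈-5.1786) theta=-41/140 (≈-0.2929)
Rounded to 4 decimal places: x = -5.1786, theta = -0.2929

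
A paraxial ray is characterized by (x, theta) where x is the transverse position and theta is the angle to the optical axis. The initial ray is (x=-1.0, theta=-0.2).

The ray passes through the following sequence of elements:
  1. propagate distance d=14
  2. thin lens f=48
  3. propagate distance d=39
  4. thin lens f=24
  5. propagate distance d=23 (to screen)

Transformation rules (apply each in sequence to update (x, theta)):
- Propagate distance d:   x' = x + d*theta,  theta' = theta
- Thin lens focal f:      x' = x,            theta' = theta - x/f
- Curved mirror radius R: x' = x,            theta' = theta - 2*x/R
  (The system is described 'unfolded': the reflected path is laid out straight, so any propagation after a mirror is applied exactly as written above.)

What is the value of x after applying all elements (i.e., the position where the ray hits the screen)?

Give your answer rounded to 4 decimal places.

Initial: x=-1.0000 theta=-0.2000
After 1 (propagate distance d=14): x=-3.8000 theta=-0.2000
After 2 (thin lens f=48): x=-3.8000 theta=-29/240 (≈-0.1208)
After 3 (propagate distance d=39): x=-8.5125 theta=-29/240 (≈-0.1208)
After 4 (thin lens f=24): x=-8.5125 theta=449/1920 (≈0.2339)
After 5 (propagate distance d=23 (to screen)): x=-6017/1920 (≈-3.1339) theta=449/1920 (≈0.2339)
Rounded to 4 decimal places: x = -3.1339

Answer: -3.1339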